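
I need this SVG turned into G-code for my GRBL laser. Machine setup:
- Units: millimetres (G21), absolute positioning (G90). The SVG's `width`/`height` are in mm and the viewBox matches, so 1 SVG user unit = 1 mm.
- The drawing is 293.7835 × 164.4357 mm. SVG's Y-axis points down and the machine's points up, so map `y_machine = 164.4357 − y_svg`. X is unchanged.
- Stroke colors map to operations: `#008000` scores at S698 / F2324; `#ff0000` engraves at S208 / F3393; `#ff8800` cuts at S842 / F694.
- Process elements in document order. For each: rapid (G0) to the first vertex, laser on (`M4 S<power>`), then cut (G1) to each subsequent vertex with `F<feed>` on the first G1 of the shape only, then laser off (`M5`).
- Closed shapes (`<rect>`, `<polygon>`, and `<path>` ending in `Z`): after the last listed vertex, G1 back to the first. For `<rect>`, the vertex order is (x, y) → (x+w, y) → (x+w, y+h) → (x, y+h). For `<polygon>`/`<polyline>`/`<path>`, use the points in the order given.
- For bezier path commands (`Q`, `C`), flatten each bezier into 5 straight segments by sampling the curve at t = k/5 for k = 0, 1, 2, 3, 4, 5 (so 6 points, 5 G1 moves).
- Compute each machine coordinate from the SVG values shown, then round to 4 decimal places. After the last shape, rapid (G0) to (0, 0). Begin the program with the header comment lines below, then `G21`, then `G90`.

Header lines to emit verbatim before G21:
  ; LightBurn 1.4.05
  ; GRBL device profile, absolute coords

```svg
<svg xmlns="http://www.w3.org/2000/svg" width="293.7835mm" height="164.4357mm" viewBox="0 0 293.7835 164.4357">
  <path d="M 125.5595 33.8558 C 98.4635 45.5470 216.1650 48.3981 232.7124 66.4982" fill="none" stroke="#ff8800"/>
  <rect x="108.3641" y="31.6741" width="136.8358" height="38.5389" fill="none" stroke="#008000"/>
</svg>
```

; LightBurn 1.4.05
; GRBL device profile, absolute coords
G21
G90
G0 X125.5595 Y130.5799
M4 S842
G1 X124.7100 Y124.4333 F694
G1 X146.8062 Y119.2520
G1 X180.0425 Y113.8798
G1 X212.6131 Y107.1604
G1 X232.7124 Y97.9375
M5
G0 X108.3641 Y132.7616
M4 S698
G1 X245.1999 Y132.7616 F2324
G1 X245.1999 Y94.2227
G1 X108.3641 Y94.2227
G1 X108.3641 Y132.7616
M5
G0 X0.0000 Y0.0000

Since the viewBox matches the mm dimensions, user units are millimetres directly. The only transform is the Y-flip y_m = 164.4357 − y_svg.

Shape 1 is a cubic bezier drawn with `<path>`. Its stroke #ff8800 means cut at S842, F694. After flipping Y the toolpath is (125.5595,130.5799) → (124.7100,124.4333) → (146.8062,119.2520) → (180.0425,113.8798) → (212.6131,107.1604) → (232.7124,97.9375).

Shape 2 is a rectangle drawn with `<rect>`. Its stroke #008000 means score at S698, F2324. After flipping Y the toolpath is (108.3641,132.7616) → (245.1999,132.7616) → (245.1999,94.2227) → (108.3641,94.2227) → (108.3641,132.7616), returning to the start.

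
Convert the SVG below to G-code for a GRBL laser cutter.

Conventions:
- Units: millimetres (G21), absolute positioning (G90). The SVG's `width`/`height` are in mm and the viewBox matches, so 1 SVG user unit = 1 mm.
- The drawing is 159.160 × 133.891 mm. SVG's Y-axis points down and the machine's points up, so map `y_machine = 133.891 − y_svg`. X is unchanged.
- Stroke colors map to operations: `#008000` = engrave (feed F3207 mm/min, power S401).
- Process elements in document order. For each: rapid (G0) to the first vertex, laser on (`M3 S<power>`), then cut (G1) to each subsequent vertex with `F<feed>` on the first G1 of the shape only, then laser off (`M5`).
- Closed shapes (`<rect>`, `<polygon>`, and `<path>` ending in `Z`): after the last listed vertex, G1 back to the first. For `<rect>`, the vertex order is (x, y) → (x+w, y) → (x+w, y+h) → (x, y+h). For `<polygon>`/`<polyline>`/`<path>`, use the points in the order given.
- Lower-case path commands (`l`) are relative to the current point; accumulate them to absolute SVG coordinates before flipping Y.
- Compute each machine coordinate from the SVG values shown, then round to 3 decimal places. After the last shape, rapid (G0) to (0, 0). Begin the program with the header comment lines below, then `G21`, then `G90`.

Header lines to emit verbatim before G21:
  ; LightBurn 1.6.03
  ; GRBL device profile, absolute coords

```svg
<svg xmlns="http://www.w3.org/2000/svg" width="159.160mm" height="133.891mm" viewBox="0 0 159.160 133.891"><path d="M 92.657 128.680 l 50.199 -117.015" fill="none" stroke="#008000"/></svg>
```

; LightBurn 1.6.03
; GRBL device profile, absolute coords
G21
G90
G0 X92.657 Y5.211
M3 S401
G1 X142.856 Y122.226 F3207
M5
G0 X0.000 Y0.000

viewBox `0 0 159.160 133.891` with mm width/height → 1 unit = 1 mm. Flip: y_m = 133.891 − y_svg.

**Shape 1** — `<path>` line segment, stroke `#008000` → engrave (S401, F3207). Machine vertices: (92.657,5.211) → (142.856,122.226). Open path.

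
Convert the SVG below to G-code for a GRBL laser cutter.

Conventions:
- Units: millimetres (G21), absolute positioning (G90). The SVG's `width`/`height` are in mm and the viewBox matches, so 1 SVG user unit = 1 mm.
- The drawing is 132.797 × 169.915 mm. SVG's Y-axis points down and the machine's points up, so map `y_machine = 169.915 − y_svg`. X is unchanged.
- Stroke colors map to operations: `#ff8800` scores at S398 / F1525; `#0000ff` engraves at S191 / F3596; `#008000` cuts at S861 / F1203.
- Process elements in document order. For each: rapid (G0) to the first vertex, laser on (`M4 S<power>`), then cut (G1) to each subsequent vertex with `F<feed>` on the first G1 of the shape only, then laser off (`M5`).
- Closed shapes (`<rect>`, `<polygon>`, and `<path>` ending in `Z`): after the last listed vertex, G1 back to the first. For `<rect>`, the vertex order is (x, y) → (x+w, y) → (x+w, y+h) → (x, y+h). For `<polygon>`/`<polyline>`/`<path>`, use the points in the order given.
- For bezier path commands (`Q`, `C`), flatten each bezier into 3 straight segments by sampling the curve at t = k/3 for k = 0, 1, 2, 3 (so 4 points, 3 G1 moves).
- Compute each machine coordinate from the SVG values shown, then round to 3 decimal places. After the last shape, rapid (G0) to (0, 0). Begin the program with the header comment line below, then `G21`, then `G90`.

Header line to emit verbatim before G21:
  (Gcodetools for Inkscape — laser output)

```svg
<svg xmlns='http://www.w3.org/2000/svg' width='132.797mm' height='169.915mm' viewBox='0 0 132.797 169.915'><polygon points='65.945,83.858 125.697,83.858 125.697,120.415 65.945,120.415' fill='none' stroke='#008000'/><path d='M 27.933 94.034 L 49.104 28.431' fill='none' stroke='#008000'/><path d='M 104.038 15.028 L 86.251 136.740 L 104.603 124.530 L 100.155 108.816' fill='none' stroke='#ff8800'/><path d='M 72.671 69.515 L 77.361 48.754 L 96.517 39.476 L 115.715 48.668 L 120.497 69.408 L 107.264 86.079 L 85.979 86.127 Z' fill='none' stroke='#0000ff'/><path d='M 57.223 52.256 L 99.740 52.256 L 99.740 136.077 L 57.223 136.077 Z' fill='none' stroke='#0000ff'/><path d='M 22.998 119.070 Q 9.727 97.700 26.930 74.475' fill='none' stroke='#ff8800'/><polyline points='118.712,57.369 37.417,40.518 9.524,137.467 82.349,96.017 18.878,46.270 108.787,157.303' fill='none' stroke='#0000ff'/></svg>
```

(Gcodetools for Inkscape — laser output)
G21
G90
G0 X65.945 Y86.057
M4 S861
G1 X125.697 Y86.057 F1203
G1 X125.697 Y49.500
G1 X65.945 Y49.500
G1 X65.945 Y86.057
M5
G0 X27.933 Y75.881
M4 S861
G1 X49.104 Y141.484 F1203
M5
G0 X104.038 Y154.887
M4 S398
G1 X86.251 Y33.175 F1525
G1 X104.603 Y45.385
G1 X100.155 Y61.099
M5
G0 X72.671 Y100.400
M4 S191
G1 X77.361 Y121.161 F3596
G1 X96.517 Y130.439
G1 X115.715 Y121.247
G1 X120.497 Y100.507
G1 X107.264 Y83.836
G1 X85.979 Y83.788
G1 X72.671 Y100.400
M5
G0 X57.223 Y117.659
M4 S191
G1 X99.740 Y117.659 F3596
G1 X99.740 Y33.838
G1 X57.223 Y33.838
G1 X57.223 Y117.659
M5
G0 X22.998 Y50.845
M4 S398
G1 X17.537 Y65.298 F1525
G1 X18.847 Y80.163
G1 X26.930 Y95.440
M5
G0 X118.712 Y112.546
M4 S191
G1 X37.417 Y129.397 F3596
G1 X9.524 Y32.448
G1 X82.349 Y73.898
G1 X18.878 Y123.645
G1 X108.787 Y12.612
M5
G0 X0.000 Y0.000

viewBox `0 0 132.797 169.915` with mm width/height → 1 unit = 1 mm. Flip: y_m = 169.915 − y_svg.

**Shape 1** — `<polygon>` rectangle, stroke `#008000` → cut (S861, F1203). Machine vertices: (65.945,86.057) → (125.697,86.057) → (125.697,49.500) → (65.945,49.500) → (65.945,86.057). Closed: final G1 returns to the first vertex.

**Shape 2** — `<path>` line segment, stroke `#008000` → cut (S861, F1203). Machine vertices: (27.933,75.881) → (49.104,141.484). Open path.

**Shape 3** — `<path>` open polyline, stroke `#ff8800` → score (S398, F1525). Machine vertices: (104.038,154.887) → (86.251,33.175) → (104.603,45.385) → (100.155,61.099). Open path.

**Shape 4** — `<path>` regular polygon, stroke `#0000ff` → engrave (S191, F3596). Machine vertices: (72.671,100.400) → (77.361,121.161) → (96.517,130.439) → (115.715,121.247) → (120.497,100.507) → (107.264,83.836) → (85.979,83.788) → (72.671,100.400). Closed: final G1 returns to the first vertex.

**Shape 5** — `<path>` rectangle, stroke `#0000ff` → engrave (S191, F3596). Machine vertices: (57.223,117.659) → (99.740,117.659) → (99.740,33.838) → (57.223,33.838) → (57.223,117.659). Closed: final G1 returns to the first vertex.

**Shape 6** — `<path>` quadratic bezier, stroke `#ff8800` → score (S398, F1525). Control points (SVG): P0=(22.998,119.070), P1=(9.727,97.700), P2=(26.930,74.475); sampled at t=k/3. Machine vertices: (22.998,50.845) → (17.537,65.298) → (18.847,80.163) → (26.930,95.440). Open path.

**Shape 7** — `<polyline>` open polyline, stroke `#0000ff` → engrave (S191, F3596). Machine vertices: (118.712,112.546) → (37.417,129.397) → (9.524,32.448) → (82.349,73.898) → (18.878,123.645) → (108.787,12.612). Open path.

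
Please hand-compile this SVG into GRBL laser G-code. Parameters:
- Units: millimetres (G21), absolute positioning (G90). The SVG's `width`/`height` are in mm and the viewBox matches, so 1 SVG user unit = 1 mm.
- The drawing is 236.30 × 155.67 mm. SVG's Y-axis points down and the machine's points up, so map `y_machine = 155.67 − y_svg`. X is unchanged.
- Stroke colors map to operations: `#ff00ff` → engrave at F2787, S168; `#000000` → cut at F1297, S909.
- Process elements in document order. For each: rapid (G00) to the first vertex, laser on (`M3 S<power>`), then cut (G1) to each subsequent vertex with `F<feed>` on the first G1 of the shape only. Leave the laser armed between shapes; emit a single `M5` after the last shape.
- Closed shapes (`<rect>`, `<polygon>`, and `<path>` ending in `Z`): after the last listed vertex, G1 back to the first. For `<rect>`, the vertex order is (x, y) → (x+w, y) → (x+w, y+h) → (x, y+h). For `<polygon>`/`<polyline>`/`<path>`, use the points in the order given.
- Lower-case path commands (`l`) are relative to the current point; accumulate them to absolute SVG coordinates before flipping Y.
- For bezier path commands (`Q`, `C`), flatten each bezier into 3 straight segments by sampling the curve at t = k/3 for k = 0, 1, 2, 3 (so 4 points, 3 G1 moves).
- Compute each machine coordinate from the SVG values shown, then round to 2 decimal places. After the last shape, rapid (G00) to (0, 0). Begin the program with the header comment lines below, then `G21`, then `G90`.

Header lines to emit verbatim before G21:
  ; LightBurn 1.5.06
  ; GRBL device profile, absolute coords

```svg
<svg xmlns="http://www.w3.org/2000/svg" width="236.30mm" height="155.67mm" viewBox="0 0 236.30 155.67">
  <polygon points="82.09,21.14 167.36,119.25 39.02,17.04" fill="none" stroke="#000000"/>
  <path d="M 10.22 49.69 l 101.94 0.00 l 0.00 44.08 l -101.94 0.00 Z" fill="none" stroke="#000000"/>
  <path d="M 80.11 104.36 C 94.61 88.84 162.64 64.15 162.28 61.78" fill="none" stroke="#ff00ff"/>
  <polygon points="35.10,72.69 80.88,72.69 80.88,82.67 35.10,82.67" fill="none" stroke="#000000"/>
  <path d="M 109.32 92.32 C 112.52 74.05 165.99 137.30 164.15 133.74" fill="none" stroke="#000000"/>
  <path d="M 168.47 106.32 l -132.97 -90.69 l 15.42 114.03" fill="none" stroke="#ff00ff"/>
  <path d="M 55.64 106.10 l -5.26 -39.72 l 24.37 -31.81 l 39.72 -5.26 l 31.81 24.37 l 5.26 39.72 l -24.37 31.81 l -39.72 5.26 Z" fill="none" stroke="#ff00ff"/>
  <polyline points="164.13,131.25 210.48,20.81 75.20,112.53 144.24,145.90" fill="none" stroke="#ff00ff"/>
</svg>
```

1 u = 1 mm; y_m = 155.67 − y.

[1] `<polygon>` closed polygon, #000000→cut S909 F1297: (82.09,134.53) → (167.36,36.42) → (39.02,138.63) → (82.09,134.53) (closed)

[2] `<path>` rectangle, #000000→cut S909 F1297: (10.22,105.98) → (112.16,105.98) → (112.16,61.90) → (10.22,61.90) → (10.22,105.98) (closed)

[3] `<path>` cubic bezier, #ff00ff→engrave S168 F2787: (80.11,51.31) → (107.94,68.72) → (144.36,85.25) → (162.28,93.89)

[4] `<polygon>` rectangle, #000000→cut S909 F1297: (35.10,82.98) → (80.88,82.98) → (80.88,73.00) → (35.10,73.00) → (35.10,82.98) (closed)

[5] `<path>` cubic bezier, #000000→cut S909 F1297: (109.32,63.35) → (125.37,59.94) → (151.46,35.15) → (164.15,21.93)

[6] `<path>` open polyline, #ff00ff→engrave S168 F2787: (168.47,49.35) → (35.50,140.04) → (50.92,26.01)

[7] `<path>` regular polygon, #ff00ff→engrave S168 F2787: (55.64,49.57) → (50.38,89.29) → (74.75,121.10) → (114.47,126.36) → (146.28,101.99) → (151.54,62.27) → (127.17,30.46) → (87.45,25.20) → (55.64,49.57) (closed)

[8] `<polyline>` open polyline, #ff00ff→engrave S168 F2787: (164.13,24.42) → (210.48,134.86) → (75.20,43.14) → (144.24,9.77)

; LightBurn 1.5.06
; GRBL device profile, absolute coords
G21
G90
G00 X82.09 Y134.53
M3 S909
G1 X167.36 Y36.42 F1297
G1 X39.02 Y138.63
G1 X82.09 Y134.53
G00 X10.22 Y105.98
M3 S909
G1 X112.16 Y105.98 F1297
G1 X112.16 Y61.90
G1 X10.22 Y61.90
G1 X10.22 Y105.98
G00 X80.11 Y51.31
M3 S168
G1 X107.94 Y68.72 F2787
G1 X144.36 Y85.25
G1 X162.28 Y93.89
G00 X35.10 Y82.98
M3 S909
G1 X80.88 Y82.98 F1297
G1 X80.88 Y73.00
G1 X35.10 Y73.00
G1 X35.10 Y82.98
G00 X109.32 Y63.35
M3 S909
G1 X125.37 Y59.94 F1297
G1 X151.46 Y35.15
G1 X164.15 Y21.93
G00 X168.47 Y49.35
M3 S168
G1 X35.50 Y140.04 F2787
G1 X50.92 Y26.01
G00 X55.64 Y49.57
M3 S168
G1 X50.38 Y89.29 F2787
G1 X74.75 Y121.10
G1 X114.47 Y126.36
G1 X146.28 Y101.99
G1 X151.54 Y62.27
G1 X127.17 Y30.46
G1 X87.45 Y25.20
G1 X55.64 Y49.57
G00 X164.13 Y24.42
M3 S168
G1 X210.48 Y134.86 F2787
G1 X75.20 Y43.14
G1 X144.24 Y9.77
M5
G00 X0.00 Y0.00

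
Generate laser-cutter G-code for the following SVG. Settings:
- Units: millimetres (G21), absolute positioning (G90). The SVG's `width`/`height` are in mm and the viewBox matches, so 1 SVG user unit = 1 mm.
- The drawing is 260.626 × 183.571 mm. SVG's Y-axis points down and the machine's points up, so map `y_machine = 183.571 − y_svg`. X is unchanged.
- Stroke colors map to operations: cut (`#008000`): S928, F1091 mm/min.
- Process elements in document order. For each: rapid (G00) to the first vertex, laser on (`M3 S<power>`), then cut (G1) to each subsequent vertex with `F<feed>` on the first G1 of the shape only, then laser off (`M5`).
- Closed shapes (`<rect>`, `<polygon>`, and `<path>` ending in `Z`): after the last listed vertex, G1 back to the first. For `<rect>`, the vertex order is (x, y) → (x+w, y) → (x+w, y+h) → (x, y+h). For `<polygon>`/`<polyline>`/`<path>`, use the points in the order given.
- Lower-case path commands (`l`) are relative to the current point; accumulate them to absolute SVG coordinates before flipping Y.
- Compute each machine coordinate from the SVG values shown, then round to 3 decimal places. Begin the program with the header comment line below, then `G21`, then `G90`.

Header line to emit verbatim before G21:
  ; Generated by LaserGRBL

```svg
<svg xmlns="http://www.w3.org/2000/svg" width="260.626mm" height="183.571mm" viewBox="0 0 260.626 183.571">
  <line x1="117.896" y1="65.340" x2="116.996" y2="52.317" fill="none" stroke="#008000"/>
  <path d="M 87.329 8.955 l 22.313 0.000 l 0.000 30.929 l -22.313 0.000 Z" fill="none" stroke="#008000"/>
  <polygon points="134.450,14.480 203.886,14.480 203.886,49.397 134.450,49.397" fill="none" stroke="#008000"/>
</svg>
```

; Generated by LaserGRBL
G21
G90
G00 X117.896 Y118.231
M3 S928
G1 X116.996 Y131.254 F1091
M5
G00 X87.329 Y174.616
M3 S928
G1 X109.642 Y174.616 F1091
G1 X109.642 Y143.687
G1 X87.329 Y143.687
G1 X87.329 Y174.616
M5
G00 X134.450 Y169.091
M3 S928
G1 X203.886 Y169.091 F1091
G1 X203.886 Y134.174
G1 X134.450 Y134.174
G1 X134.450 Y169.091
M5

Since the viewBox matches the mm dimensions, user units are millimetres directly. The only transform is the Y-flip y_m = 183.571 − y_svg.

Shape 1 is a line segment drawn with `<line>`. Its stroke #008000 means cut at S928, F1091. After flipping Y the toolpath is (117.896,118.231) → (116.996,131.254).

Shape 2 is a rectangle drawn with `<path>`. Its stroke #008000 means cut at S928, F1091. After flipping Y the toolpath is (87.329,174.616) → (109.642,174.616) → (109.642,143.687) → (87.329,143.687) → (87.329,174.616), returning to the start.

Shape 3 is a rectangle drawn with `<polygon>`. Its stroke #008000 means cut at S928, F1091. After flipping Y the toolpath is (134.450,169.091) → (203.886,169.091) → (203.886,134.174) → (134.450,134.174) → (134.450,169.091), returning to the start.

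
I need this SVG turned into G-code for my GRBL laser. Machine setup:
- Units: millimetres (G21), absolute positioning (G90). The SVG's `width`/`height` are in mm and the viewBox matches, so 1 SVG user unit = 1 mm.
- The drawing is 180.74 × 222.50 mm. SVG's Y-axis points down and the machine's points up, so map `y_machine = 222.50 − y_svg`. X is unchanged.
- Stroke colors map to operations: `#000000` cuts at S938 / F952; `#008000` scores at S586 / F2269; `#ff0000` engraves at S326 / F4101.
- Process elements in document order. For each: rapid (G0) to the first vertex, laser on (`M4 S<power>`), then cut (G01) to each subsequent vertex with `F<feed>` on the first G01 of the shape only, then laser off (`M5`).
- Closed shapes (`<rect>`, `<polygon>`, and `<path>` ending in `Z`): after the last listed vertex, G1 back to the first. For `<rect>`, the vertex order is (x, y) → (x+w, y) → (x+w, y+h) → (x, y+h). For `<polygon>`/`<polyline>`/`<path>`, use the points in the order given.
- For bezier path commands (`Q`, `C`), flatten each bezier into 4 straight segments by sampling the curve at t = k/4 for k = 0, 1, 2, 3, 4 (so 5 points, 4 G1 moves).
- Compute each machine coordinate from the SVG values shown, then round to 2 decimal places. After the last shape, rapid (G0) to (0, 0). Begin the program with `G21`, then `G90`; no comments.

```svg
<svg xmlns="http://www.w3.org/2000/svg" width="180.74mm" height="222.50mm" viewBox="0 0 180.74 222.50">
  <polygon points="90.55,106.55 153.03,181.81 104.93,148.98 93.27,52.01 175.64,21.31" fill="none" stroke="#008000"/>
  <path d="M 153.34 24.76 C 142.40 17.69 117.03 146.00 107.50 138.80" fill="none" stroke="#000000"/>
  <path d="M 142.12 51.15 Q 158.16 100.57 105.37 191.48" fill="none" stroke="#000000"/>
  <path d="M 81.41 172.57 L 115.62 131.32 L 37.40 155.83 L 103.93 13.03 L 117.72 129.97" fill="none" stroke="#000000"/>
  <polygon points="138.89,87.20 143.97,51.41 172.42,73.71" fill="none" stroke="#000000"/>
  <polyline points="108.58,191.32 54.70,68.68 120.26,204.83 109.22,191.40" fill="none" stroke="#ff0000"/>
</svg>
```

viewBox `0 0 180.74 222.50` with mm width/height → 1 unit = 1 mm. Flip: y_m = 222.50 − y_svg.

**Shape 1** — `<polygon>` closed polygon, stroke `#008000` → score (S586, F2269). Machine vertices: (90.55,115.95) → (153.03,40.69) → (104.93,73.52) → (93.27,170.49) → (175.64,201.19) → (90.55,115.95). Closed: final G1 returns to the first vertex.

**Shape 2** — `<path>` cubic bezier, stroke `#000000` → cut (S938, F952). Control points (SVG): P0=(153.34,24.76), P1=(142.40,17.69), P2=(117.03,146.00), P3=(107.50,138.80); sampled at t=k/4. Machine vertices: (153.34,197.74) → (142.90,181.89) → (129.89,140.67) → (117.14,99.48) → (107.50,83.70). Open path.

**Shape 3** — `<path>` quadratic bezier, stroke `#000000` → cut (S938, F952). Control points (SVG): P0=(142.12,51.15), P1=(158.16,100.57), P2=(105.37,191.48); sampled at t=k/4. Machine vertices: (142.12,171.35) → (145.84,144.05) → (140.95,111.56) → (127.46,73.88) → (105.37,31.02). Open path.

**Shape 4** — `<path>` open polyline, stroke `#000000` → cut (S938, F952). Machine vertices: (81.41,49.93) → (115.62,91.18) → (37.40,66.67) → (103.93,209.47) → (117.72,92.53). Open path.

**Shape 5** — `<polygon>` regular polygon, stroke `#000000` → cut (S938, F952). Machine vertices: (138.89,135.30) → (143.97,171.09) → (172.42,148.79) → (138.89,135.30). Closed: final G1 returns to the first vertex.

**Shape 6** — `<polyline>` open polyline, stroke `#ff0000` → engrave (S326, F4101). Machine vertices: (108.58,31.18) → (54.70,153.82) → (120.26,17.67) → (109.22,31.10). Open path.

G21
G90
G0 X90.55 Y115.95
M4 S586
G01 X153.03 Y40.69 F2269
G01 X104.93 Y73.52
G01 X93.27 Y170.49
G01 X175.64 Y201.19
G01 X90.55 Y115.95
M5
G0 X153.34 Y197.74
M4 S938
G01 X142.90 Y181.89 F952
G01 X129.89 Y140.67
G01 X117.14 Y99.48
G01 X107.50 Y83.70
M5
G0 X142.12 Y171.35
M4 S938
G01 X145.84 Y144.05 F952
G01 X140.95 Y111.56
G01 X127.46 Y73.88
G01 X105.37 Y31.02
M5
G0 X81.41 Y49.93
M4 S938
G01 X115.62 Y91.18 F952
G01 X37.40 Y66.67
G01 X103.93 Y209.47
G01 X117.72 Y92.53
M5
G0 X138.89 Y135.30
M4 S938
G01 X143.97 Y171.09 F952
G01 X172.42 Y148.79
G01 X138.89 Y135.30
M5
G0 X108.58 Y31.18
M4 S326
G01 X54.70 Y153.82 F4101
G01 X120.26 Y17.67
G01 X109.22 Y31.10
M5
G0 X0.00 Y0.00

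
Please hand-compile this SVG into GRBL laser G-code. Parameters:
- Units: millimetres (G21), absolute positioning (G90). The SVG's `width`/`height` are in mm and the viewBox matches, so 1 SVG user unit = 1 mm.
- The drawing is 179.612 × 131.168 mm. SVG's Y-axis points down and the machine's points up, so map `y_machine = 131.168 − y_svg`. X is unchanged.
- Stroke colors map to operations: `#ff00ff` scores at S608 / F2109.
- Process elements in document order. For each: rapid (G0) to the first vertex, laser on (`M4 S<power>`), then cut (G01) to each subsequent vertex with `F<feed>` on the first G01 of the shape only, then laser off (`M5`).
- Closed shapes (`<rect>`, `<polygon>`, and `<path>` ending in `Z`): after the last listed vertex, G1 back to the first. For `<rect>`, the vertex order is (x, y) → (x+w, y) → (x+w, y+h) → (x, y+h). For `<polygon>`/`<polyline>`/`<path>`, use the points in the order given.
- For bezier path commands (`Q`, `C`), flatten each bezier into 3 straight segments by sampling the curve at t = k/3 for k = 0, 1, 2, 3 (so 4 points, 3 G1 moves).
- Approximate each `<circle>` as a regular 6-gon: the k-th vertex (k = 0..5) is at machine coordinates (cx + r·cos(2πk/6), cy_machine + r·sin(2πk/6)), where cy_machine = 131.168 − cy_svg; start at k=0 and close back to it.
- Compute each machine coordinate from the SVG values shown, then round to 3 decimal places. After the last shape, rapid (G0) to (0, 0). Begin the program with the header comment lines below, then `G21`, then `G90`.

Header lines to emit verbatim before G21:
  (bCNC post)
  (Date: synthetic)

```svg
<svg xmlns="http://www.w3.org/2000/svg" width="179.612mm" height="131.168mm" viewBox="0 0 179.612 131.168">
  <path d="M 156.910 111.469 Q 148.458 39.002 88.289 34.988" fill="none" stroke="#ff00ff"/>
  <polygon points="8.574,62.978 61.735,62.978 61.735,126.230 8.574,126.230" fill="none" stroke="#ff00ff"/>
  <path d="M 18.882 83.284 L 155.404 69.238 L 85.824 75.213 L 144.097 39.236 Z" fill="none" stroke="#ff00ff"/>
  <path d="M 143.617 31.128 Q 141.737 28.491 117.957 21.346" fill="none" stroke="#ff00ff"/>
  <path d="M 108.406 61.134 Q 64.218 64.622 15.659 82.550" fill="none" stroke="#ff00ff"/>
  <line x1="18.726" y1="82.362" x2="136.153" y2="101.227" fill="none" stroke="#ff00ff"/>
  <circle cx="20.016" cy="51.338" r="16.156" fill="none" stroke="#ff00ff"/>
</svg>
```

(bCNC post)
(Date: synthetic)
G21
G90
G0 X156.910 Y19.699
M4 S608
G01 X145.529 Y60.404 F2109
G01 X122.655 Y85.898
G01 X88.289 Y96.180
M5
G0 X8.574 Y68.190
M4 S608
G01 X61.735 Y68.190 F2109
G01 X61.735 Y4.938
G01 X8.574 Y4.938
G01 X8.574 Y68.190
M5
G0 X18.882 Y47.884
M4 S608
G01 X155.404 Y61.930 F2109
G01 X85.824 Y55.955
G01 X144.097 Y91.932
G01 X18.882 Y47.884
M5
G0 X143.617 Y100.040
M4 S608
G01 X139.930 Y102.299 F2109
G01 X131.377 Y105.560
G01 X117.957 Y109.822
M5
G0 X108.406 Y70.034
M4 S608
G01 X78.462 Y66.104 F2109
G01 X47.546 Y58.966
G01 X15.659 Y48.618
M5
G0 X18.726 Y48.806
M4 S608
G01 X136.153 Y29.941 F2109
M5
G0 X36.172 Y79.830
M4 S608
G01 X28.094 Y93.822 F2109
G01 X11.938 Y93.822
G01 X3.860 Y79.830
G01 X11.938 Y65.838
G01 X28.094 Y65.838
G01 X36.172 Y79.830
M5
G0 X0.000 Y0.000

1 u = 1 mm; y_m = 131.168 − y.

[1] `<path>` quadratic bezier, #ff00ff→score S608 F2109: (156.910,19.699) → (145.529,60.404) → (122.655,85.898) → (88.289,96.180)

[2] `<polygon>` rectangle, #ff00ff→score S608 F2109: (8.574,68.190) → (61.735,68.190) → (61.735,4.938) → (8.574,4.938) → (8.574,68.190) (closed)

[3] `<path>` closed polygon, #ff00ff→score S608 F2109: (18.882,47.884) → (155.404,61.930) → (85.824,55.955) → (144.097,91.932) → (18.882,47.884) (closed)

[4] `<path>` quadratic bezier, #ff00ff→score S608 F2109: (143.617,100.040) → (139.930,102.299) → (131.377,105.560) → (117.957,109.822)

[5] `<path>` quadratic bezier, #ff00ff→score S608 F2109: (108.406,70.034) → (78.462,66.104) → (47.546,58.966) → (15.659,48.618)

[6] `<line>` line segment, #ff00ff→score S608 F2109: (18.726,48.806) → (136.153,29.941)

[7] `<circle>` circle, #ff00ff→score S608 F2109: (36.172,79.830) → (28.094,93.822) → (11.938,93.822) → (3.860,79.830) → (11.938,65.838) → (28.094,65.838) → (36.172,79.830) (closed)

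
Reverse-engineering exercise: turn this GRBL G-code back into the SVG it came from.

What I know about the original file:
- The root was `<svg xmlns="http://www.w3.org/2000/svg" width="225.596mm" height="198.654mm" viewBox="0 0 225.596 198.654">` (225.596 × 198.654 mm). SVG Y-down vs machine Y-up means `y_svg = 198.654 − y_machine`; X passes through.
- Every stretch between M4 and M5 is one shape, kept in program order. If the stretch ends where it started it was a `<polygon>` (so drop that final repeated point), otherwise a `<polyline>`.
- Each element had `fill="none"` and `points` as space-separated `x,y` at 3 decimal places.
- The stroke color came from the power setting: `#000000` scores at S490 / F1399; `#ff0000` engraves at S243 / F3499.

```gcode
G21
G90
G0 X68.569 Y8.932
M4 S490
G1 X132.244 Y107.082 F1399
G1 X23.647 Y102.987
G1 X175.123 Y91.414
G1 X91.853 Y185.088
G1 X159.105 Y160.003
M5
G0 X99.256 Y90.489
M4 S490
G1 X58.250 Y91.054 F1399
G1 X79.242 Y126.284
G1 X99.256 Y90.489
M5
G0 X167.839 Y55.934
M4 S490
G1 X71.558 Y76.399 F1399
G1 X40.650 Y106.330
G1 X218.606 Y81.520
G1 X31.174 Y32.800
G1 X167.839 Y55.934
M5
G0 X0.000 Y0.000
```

y_svg = 198.654 − y_m. Every run uses S490, so all elements get stroke `#000000` (score).

[1] open run; points: 68.569,189.722 132.244,91.572 23.647,95.667 175.123,107.240 91.853,13.566 159.105,38.651

[2] closed run; points: 99.256,108.165 58.250,107.600 79.242,72.370

[3] closed run; points: 167.839,142.720 71.558,122.255 40.650,92.324 218.606,117.134 31.174,165.854

<svg xmlns="http://www.w3.org/2000/svg" width="225.596mm" height="198.654mm" viewBox="0 0 225.596 198.654">
  <polyline points="68.569,189.722 132.244,91.572 23.647,95.667 175.123,107.240 91.853,13.566 159.105,38.651" fill="none" stroke="#000000"/>
  <polygon points="99.256,108.165 58.250,107.600 79.242,72.370" fill="none" stroke="#000000"/>
  <polygon points="167.839,142.720 71.558,122.255 40.650,92.324 218.606,117.134 31.174,165.854" fill="none" stroke="#000000"/>
</svg>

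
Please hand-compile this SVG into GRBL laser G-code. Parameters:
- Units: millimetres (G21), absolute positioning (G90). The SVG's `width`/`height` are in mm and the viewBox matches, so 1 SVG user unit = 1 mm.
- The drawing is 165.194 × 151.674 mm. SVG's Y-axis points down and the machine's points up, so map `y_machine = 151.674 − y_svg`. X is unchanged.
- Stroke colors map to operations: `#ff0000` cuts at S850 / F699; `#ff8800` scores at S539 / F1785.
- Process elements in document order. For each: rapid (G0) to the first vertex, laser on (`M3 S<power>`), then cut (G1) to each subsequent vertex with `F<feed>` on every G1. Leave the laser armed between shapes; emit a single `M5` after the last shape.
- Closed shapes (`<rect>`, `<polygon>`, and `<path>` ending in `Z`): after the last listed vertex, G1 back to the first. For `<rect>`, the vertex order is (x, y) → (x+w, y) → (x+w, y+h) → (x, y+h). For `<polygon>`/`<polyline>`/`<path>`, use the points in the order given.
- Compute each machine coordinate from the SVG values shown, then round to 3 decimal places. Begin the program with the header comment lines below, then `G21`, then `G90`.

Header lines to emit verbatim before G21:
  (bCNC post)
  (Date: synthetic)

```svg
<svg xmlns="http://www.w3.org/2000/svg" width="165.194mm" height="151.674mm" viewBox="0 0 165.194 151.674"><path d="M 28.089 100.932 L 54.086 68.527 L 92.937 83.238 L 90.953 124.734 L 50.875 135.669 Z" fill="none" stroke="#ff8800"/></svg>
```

1 u = 1 mm; y_m = 151.674 − y.

[1] `<path>` regular polygon, #ff8800→score S539 F1785: (28.089,50.742) → (54.086,83.147) → (92.937,68.436) → (90.953,26.940) → (50.875,16.005) → (28.089,50.742) (closed)

(bCNC post)
(Date: synthetic)
G21
G90
G0 X28.089 Y50.742
M3 S539
G1 X54.086 Y83.147 F1785
G1 X92.937 Y68.436 F1785
G1 X90.953 Y26.940 F1785
G1 X50.875 Y16.005 F1785
G1 X28.089 Y50.742 F1785
M5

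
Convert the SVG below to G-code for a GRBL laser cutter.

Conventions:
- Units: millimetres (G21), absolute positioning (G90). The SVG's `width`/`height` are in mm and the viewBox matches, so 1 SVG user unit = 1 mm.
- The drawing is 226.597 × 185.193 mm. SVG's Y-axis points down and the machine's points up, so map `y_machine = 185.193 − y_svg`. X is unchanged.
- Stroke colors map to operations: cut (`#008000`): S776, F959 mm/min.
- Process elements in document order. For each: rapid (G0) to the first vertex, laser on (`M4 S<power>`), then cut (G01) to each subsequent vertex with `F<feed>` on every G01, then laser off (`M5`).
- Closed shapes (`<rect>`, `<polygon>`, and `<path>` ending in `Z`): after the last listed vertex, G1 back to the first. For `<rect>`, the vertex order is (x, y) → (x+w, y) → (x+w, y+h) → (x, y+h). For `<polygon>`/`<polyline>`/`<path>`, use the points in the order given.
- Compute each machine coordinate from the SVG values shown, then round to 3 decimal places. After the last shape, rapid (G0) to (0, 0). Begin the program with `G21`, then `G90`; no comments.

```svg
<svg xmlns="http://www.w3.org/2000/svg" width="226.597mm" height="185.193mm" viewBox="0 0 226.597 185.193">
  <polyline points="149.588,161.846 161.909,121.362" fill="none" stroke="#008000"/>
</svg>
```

G21
G90
G0 X149.588 Y23.347
M4 S776
G01 X161.909 Y63.831 F959
M5
G0 X0.000 Y0.000

Since the viewBox matches the mm dimensions, user units are millimetres directly. The only transform is the Y-flip y_m = 185.193 − y_svg.

Shape 1 is a line segment drawn with `<polyline>`. Its stroke #008000 means cut at S776, F959. After flipping Y the toolpath is (149.588,23.347) → (161.909,63.831).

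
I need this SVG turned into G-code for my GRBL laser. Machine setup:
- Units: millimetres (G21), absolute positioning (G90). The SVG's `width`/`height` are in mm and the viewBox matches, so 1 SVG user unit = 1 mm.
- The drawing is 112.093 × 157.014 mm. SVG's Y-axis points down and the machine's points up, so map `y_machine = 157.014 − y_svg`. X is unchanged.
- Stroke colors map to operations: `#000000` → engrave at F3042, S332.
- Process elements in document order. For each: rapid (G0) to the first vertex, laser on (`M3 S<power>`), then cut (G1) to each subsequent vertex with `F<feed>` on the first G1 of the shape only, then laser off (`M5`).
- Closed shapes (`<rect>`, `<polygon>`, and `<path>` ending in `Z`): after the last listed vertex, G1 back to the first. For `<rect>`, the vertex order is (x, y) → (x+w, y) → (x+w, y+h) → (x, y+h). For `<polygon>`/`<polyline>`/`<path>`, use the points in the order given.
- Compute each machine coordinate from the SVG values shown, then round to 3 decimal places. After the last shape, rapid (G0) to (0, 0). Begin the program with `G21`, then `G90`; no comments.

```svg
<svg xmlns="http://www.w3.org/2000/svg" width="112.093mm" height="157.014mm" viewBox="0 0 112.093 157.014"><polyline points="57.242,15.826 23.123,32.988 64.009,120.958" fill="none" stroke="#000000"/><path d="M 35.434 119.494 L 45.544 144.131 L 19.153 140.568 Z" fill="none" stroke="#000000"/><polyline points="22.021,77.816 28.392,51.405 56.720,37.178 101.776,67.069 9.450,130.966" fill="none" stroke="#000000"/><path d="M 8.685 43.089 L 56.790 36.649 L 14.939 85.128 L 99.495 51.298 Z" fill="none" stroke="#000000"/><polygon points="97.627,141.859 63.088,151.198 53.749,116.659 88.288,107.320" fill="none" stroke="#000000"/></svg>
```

Since the viewBox matches the mm dimensions, user units are millimetres directly. The only transform is the Y-flip y_m = 157.014 − y_svg.

Shape 1 is a open polyline drawn with `<polyline>`. Its stroke #000000 means engrave at S332, F3042. After flipping Y the toolpath is (57.242,141.188) → (23.123,124.026) → (64.009,36.056).

Shape 2 is a regular polygon drawn with `<path>`. Its stroke #000000 means engrave at S332, F3042. After flipping Y the toolpath is (35.434,37.520) → (45.544,12.883) → (19.153,16.446) → (35.434,37.520), returning to the start.

Shape 3 is a open polyline drawn with `<polyline>`. Its stroke #000000 means engrave at S332, F3042. After flipping Y the toolpath is (22.021,79.198) → (28.392,105.609) → (56.720,119.836) → (101.776,89.945) → (9.450,26.048).

Shape 4 is a closed polygon drawn with `<path>`. Its stroke #000000 means engrave at S332, F3042. After flipping Y the toolpath is (8.685,113.925) → (56.790,120.365) → (14.939,71.886) → (99.495,105.716) → (8.685,113.925), returning to the start.

Shape 5 is a regular polygon drawn with `<polygon>`. Its stroke #000000 means engrave at S332, F3042. After flipping Y the toolpath is (97.627,15.155) → (63.088,5.816) → (53.749,40.355) → (88.288,49.694) → (97.627,15.155), returning to the start.

G21
G90
G0 X57.242 Y141.188
M3 S332
G1 X23.123 Y124.026 F3042
G1 X64.009 Y36.056
M5
G0 X35.434 Y37.520
M3 S332
G1 X45.544 Y12.883 F3042
G1 X19.153 Y16.446
G1 X35.434 Y37.520
M5
G0 X22.021 Y79.198
M3 S332
G1 X28.392 Y105.609 F3042
G1 X56.720 Y119.836
G1 X101.776 Y89.945
G1 X9.450 Y26.048
M5
G0 X8.685 Y113.925
M3 S332
G1 X56.790 Y120.365 F3042
G1 X14.939 Y71.886
G1 X99.495 Y105.716
G1 X8.685 Y113.925
M5
G0 X97.627 Y15.155
M3 S332
G1 X63.088 Y5.816 F3042
G1 X53.749 Y40.355
G1 X88.288 Y49.694
G1 X97.627 Y15.155
M5
G0 X0.000 Y0.000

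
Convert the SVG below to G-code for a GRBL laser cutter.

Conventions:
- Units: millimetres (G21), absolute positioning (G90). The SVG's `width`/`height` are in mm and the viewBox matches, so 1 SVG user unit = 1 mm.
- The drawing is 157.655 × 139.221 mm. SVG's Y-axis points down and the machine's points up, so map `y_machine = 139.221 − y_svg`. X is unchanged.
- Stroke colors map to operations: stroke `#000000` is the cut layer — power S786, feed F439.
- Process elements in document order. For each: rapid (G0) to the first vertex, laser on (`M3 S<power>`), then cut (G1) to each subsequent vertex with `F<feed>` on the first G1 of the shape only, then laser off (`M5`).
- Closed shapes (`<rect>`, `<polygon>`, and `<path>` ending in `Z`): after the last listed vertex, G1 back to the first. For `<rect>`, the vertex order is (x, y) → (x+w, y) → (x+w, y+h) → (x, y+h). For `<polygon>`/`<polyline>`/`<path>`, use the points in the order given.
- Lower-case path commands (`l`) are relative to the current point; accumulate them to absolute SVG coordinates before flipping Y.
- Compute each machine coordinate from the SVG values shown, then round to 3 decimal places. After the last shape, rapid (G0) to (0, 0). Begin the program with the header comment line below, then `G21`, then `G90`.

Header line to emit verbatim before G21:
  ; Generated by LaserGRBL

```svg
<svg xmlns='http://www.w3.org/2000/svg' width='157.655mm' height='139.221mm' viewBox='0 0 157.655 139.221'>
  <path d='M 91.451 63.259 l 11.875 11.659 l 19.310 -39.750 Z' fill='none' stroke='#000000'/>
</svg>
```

1 u = 1 mm; y_m = 139.221 − y.

[1] `<path>` closed polygon, #000000→cut S786 F439: (91.451,75.962) → (103.326,64.303) → (122.636,104.053) → (91.451,75.962) (closed)

; Generated by LaserGRBL
G21
G90
G0 X91.451 Y75.962
M3 S786
G1 X103.326 Y64.303 F439
G1 X122.636 Y104.053
G1 X91.451 Y75.962
M5
G0 X0.000 Y0.000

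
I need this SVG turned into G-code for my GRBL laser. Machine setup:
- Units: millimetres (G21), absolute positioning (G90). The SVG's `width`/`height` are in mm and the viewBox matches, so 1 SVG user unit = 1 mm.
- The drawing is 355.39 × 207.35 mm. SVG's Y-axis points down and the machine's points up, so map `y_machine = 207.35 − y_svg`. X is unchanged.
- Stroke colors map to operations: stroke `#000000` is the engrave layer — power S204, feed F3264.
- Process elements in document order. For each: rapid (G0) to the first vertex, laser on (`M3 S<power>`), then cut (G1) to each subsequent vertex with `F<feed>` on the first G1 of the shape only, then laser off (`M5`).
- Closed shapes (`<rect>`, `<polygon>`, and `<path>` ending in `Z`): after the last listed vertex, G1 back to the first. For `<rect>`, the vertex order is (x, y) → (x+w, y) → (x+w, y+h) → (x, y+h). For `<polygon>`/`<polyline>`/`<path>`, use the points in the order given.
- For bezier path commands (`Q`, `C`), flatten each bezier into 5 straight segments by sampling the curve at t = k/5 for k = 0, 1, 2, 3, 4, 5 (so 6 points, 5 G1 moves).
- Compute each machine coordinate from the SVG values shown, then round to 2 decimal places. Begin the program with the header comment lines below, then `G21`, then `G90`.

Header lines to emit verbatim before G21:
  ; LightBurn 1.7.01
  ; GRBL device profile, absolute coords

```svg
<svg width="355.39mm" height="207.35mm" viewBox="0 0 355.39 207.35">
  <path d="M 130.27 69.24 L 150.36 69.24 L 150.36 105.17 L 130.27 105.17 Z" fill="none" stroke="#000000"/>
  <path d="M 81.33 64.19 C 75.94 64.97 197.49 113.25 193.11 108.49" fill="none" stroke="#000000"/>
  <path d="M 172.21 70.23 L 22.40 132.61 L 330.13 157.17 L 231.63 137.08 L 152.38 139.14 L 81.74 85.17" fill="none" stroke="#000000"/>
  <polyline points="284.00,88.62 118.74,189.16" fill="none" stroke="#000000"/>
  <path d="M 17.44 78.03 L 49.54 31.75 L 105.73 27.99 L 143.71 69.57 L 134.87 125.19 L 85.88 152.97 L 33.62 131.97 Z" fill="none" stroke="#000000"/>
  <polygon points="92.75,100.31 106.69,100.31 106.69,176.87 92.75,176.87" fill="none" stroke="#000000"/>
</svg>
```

; LightBurn 1.7.01
; GRBL device profile, absolute coords
G21
G90
G0 X130.27 Y138.11
M3 S204
G1 X150.36 Y138.11 F3264
G1 X150.36 Y102.18
G1 X130.27 Y102.18
G1 X130.27 Y138.11
M5
G0 X81.33 Y143.16
M3 S204
G1 X91.31 Y137.80 F3264
G1 X119.61 Y125.86
G1 X154.10 Y112.17
G1 X182.65 Y101.56
G1 X193.11 Y98.86
M5
G0 X172.21 Y137.12
M3 S204
G1 X22.40 Y74.74 F3264
G1 X330.13 Y50.18
G1 X231.63 Y70.27
G1 X152.38 Y68.21
G1 X81.74 Y122.18
M5
G0 X284.00 Y118.73
M3 S204
G1 X118.74 Y18.19 F3264
M5
G0 X17.44 Y129.32
M3 S204
G1 X49.54 Y175.60 F3264
G1 X105.73 Y179.36
G1 X143.71 Y137.78
G1 X134.87 Y82.16
G1 X85.88 Y54.38
G1 X33.62 Y75.38
G1 X17.44 Y129.32
M5
G0 X92.75 Y107.04
M3 S204
G1 X106.69 Y107.04 F3264
G1 X106.69 Y30.48
G1 X92.75 Y30.48
G1 X92.75 Y107.04
M5

1 u = 1 mm; y_m = 207.35 − y.

[1] `<path>` rectangle, #000000→engrave S204 F3264: (130.27,138.11) → (150.36,138.11) → (150.36,102.18) → (130.27,102.18) → (130.27,138.11) (closed)

[2] `<path>` cubic bezier, #000000→engrave S204 F3264: (81.33,143.16) → (91.31,137.80) → (119.61,125.86) → (154.10,112.17) → (182.65,101.56) → (193.11,98.86)

[3] `<path>` open polyline, #000000→engrave S204 F3264: (172.21,137.12) → (22.40,74.74) → (330.13,50.18) → (231.63,70.27) → (152.38,68.21) → (81.74,122.18)

[4] `<polyline>` line segment, #000000→engrave S204 F3264: (284.00,118.73) → (118.74,18.19)

[5] `<path>` regular polygon, #000000→engrave S204 F3264: (17.44,129.32) → (49.54,175.60) → (105.73,179.36) → (143.71,137.78) → (134.87,82.16) → (85.88,54.38) → (33.62,75.38) → (17.44,129.32) (closed)

[6] `<polygon>` rectangle, #000000→engrave S204 F3264: (92.75,107.04) → (106.69,107.04) → (106.69,30.48) → (92.75,30.48) → (92.75,107.04) (closed)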